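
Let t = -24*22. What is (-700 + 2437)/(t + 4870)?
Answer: 1737/4342 ≈ 0.40005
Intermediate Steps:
t = -528
(-700 + 2437)/(t + 4870) = (-700 + 2437)/(-528 + 4870) = 1737/4342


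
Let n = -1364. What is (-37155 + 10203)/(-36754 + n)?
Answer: 4492/6353 ≈ 0.70707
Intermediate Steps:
(-37155 + 10203)/(-36754 + n) = (-37155 + 10203)/(-36754 - 1364) = -26952/(-38118) = -26952*(-1/38118) = 4492/6353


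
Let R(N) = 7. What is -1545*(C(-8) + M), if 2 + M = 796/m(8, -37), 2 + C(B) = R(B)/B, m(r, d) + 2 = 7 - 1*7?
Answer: 4979535/8 ≈ 6.2244e+5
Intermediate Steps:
m(r, d) = -2 (m(r, d) = -2 + (7 - 1*7) = -2 + (7 - 7) = -2 + 0 = -2)
C(B) = -2 + 7/B
M = -400 (M = -2 + 796/(-2) = -2 + 796*(-½) = -2 - 398 = -400)
-1545*(C(-8) + M) = -1545*((-2 + 7/(-8)) - 400) = -1545*((-2 + 7*(-⅛)) - 400) = -1545*((-2 - 7/8) - 400) = -1545*(-23/8 - 400) = -1545*(-3223/8) = 4979535/8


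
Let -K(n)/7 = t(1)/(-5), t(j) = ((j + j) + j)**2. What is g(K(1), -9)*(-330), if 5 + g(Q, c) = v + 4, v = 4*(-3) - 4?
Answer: 5610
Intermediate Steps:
t(j) = 9*j**2 (t(j) = (2*j + j)**2 = (3*j)**2 = 9*j**2)
K(n) = 63/5 (K(n) = -7*9*1**2/(-5) = -7*9*1*(-1)/5 = -63*(-1)/5 = -7*(-9/5) = 63/5)
v = -16 (v = -12 - 4 = -16)
g(Q, c) = -17 (g(Q, c) = -5 + (-16 + 4) = -5 - 12 = -17)
g(K(1), -9)*(-330) = -17*(-330) = 5610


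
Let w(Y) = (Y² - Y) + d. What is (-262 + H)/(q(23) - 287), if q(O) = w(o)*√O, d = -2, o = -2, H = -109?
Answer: 106477/82001 + 1484*√23/82001 ≈ 1.3853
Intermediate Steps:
w(Y) = -2 + Y² - Y (w(Y) = (Y² - Y) - 2 = -2 + Y² - Y)
q(O) = 4*√O (q(O) = (-2 + (-2)² - 1*(-2))*√O = (-2 + 4 + 2)*√O = 4*√O)
(-262 + H)/(q(23) - 287) = (-262 - 109)/(4*√23 - 287) = -371/(-287 + 4*√23)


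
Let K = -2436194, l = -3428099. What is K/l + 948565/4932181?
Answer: 15267524487049/16908004753919 ≈ 0.90298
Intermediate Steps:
K/l + 948565/4932181 = -2436194/(-3428099) + 948565/4932181 = -2436194*(-1/3428099) + 948565*(1/4932181) = 2436194/3428099 + 948565/4932181 = 15267524487049/16908004753919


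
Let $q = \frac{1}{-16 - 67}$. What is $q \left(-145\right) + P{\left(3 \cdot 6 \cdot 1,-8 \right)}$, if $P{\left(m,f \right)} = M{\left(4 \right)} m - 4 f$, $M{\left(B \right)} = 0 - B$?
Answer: $- \frac{3175}{83} \approx -38.253$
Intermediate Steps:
$M{\left(B \right)} = - B$
$q = - \frac{1}{83}$ ($q = \frac{1}{-83} = - \frac{1}{83} \approx -0.012048$)
$P{\left(m,f \right)} = - 4 f - 4 m$ ($P{\left(m,f \right)} = \left(-1\right) 4 m - 4 f = - 4 m - 4 f = - 4 f - 4 m$)
$q \left(-145\right) + P{\left(3 \cdot 6 \cdot 1,-8 \right)} = \left(- \frac{1}{83}\right) \left(-145\right) - \left(-32 + 4 \cdot 3 \cdot 6 \cdot 1\right) = \frac{145}{83} + \left(32 - 4 \cdot 18 \cdot 1\right) = \frac{145}{83} + \left(32 - 72\right) = \frac{145}{83} - 40 = - \frac{3175}{83}$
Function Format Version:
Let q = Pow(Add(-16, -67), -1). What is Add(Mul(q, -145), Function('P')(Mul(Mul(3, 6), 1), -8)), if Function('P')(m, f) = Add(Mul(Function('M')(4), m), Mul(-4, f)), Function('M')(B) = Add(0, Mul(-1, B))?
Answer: Rational(-3175, 83) ≈ -38.253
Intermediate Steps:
Function('M')(B) = Mul(-1, B)
q = Rational(-1, 83) (q = Pow(-83, -1) = Rational(-1, 83) ≈ -0.012048)
Function('P')(m, f) = Add(Mul(-4, f), Mul(-4, m)) (Function('P')(m, f) = Add(Mul(Mul(-1, 4), m), Mul(-4, f)) = Add(Mul(-4, m), Mul(-4, f)) = Add(Mul(-4, f), Mul(-4, m)))
Add(Mul(q, -145), Function('P')(Mul(Mul(3, 6), 1), -8)) = Add(Mul(Rational(-1, 83), -145), Add(Mul(-4, -8), Mul(-4, Mul(Mul(3, 6), 1)))) = Add(Rational(145, 83), Add(32, Mul(-4, Mul(18, 1)))) = Add(Rational(145, 83), Add(32, Mul(-4, 18))) = Add(Rational(145, 83), Add(32, -72)) = Add(Rational(145, 83), -40) = Rational(-3175, 83)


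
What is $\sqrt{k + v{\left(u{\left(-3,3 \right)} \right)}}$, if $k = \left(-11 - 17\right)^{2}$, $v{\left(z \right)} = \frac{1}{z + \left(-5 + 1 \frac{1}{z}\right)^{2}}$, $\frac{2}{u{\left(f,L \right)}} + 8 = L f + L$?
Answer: $\frac{\sqrt{795021465}}{1007} \approx 28.0$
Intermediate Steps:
$u{\left(f,L \right)} = \frac{2}{-8 + L + L f}$ ($u{\left(f,L \right)} = \frac{2}{-8 + \left(L f + L\right)} = \frac{2}{-8 + \left(L + L f\right)} = \frac{2}{-8 + L + L f}$)
$v{\left(z \right)} = \frac{1}{z + \left(-5 + \frac{1}{z}\right)^{2}}$
$k = 784$ ($k = \left(-28\right)^{2} = 784$)
$\sqrt{k + v{\left(u{\left(-3,3 \right)} \right)}} = \sqrt{784 + \frac{\left(\frac{2}{-8 + 3 + 3 \left(-3\right)}\right)^{2}}{\left(\frac{2}{-8 + 3 + 3 \left(-3\right)}\right)^{3} + \left(-1 + 5 \frac{2}{-8 + 3 + 3 \left(-3\right)}\right)^{2}}} = \sqrt{784 + \frac{\left(\frac{2}{-8 + 3 - 9}\right)^{2}}{\left(\frac{2}{-8 + 3 - 9}\right)^{3} + \left(-1 + 5 \frac{2}{-8 + 3 - 9}\right)^{2}}} = \sqrt{784 + \frac{\left(\frac{2}{-14}\right)^{2}}{\left(\frac{2}{-14}\right)^{3} + \left(-1 + 5 \frac{2}{-14}\right)^{2}}} = \sqrt{784 + \frac{\left(2 \left(- \frac{1}{14}\right)\right)^{2}}{\left(2 \left(- \frac{1}{14}\right)\right)^{3} + \left(-1 + 5 \cdot 2 \left(- \frac{1}{14}\right)\right)^{2}}} = \sqrt{784 + \frac{\left(- \frac{1}{7}\right)^{2}}{\left(- \frac{1}{7}\right)^{3} + \left(-1 + 5 \left(- \frac{1}{7}\right)\right)^{2}}} = \sqrt{784 + \frac{1}{49 \left(- \frac{1}{343} + \left(-1 - \frac{5}{7}\right)^{2}\right)}} = \sqrt{784 + \frac{1}{49 \left(- \frac{1}{343} + \left(- \frac{12}{7}\right)^{2}\right)}} = \sqrt{784 + \frac{1}{49 \left(- \frac{1}{343} + \frac{144}{49}\right)}} = \sqrt{784 + \frac{1}{49 \cdot \frac{1007}{343}}} = \sqrt{784 + \frac{1}{49} \cdot \frac{343}{1007}} = \sqrt{784 + \frac{7}{1007}} = \sqrt{\frac{789495}{1007}} = \frac{\sqrt{795021465}}{1007}$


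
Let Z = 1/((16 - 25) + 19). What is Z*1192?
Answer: 596/5 ≈ 119.20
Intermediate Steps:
Z = 1/10 (Z = 1/(-9 + 19) = 1/10 ≈ 0.10000)
Z*1192 = (1/10)*1192 = 596/5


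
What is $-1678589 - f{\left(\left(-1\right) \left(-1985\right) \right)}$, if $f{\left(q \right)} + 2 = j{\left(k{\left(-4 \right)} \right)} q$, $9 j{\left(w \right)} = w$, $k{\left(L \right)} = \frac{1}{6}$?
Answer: $- \frac{90645683}{54} \approx -1.6786 \cdot 10^{6}$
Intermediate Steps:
$k{\left(L \right)} = \frac{1}{6}$
$j{\left(w \right)} = \frac{w}{9}$
$f{\left(q \right)} = -2 + \frac{q}{54}$ ($f{\left(q \right)} = -2 + \frac{1}{9} \cdot \frac{1}{6} q = -2 + \frac{q}{54}$)
$-1678589 - f{\left(\left(-1\right) \left(-1985\right) \right)} = -1678589 - \left(-2 + \frac{\left(-1\right) \left(-1985\right)}{54}\right) = -1678589 - \left(-2 + \frac{1}{54} \cdot 1985\right) = -1678589 - \left(-2 + \frac{1985}{54}\right) = -1678589 - \frac{1877}{54} = - \frac{90645683}{54}$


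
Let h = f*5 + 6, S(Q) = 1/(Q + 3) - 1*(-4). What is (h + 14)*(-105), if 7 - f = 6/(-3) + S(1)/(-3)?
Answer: -30275/4 ≈ -7568.8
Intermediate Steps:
S(Q) = 4 + 1/(3 + Q) (S(Q) = 1/(3 + Q) + 4 = 4 + 1/(3 + Q))
f = 125/12 (f = 7 - (6/(-3) + ((13 + 4*1)/(3 + 1))/(-3)) = 7 - (6*(-⅓) + ((13 + 4)/4)*(-⅓)) = 7 - (-2 + ((¼)*17)*(-⅓)) = 7 - (-2 + (17/4)*(-⅓)) = 7 - (-2 - 17/12) = 7 - 1*(-41/12) = 7 + 41/12 = 125/12 ≈ 10.417)
h = 697/12 (h = (125/12)*5 + 6 = 625/12 + 6 = 697/12 ≈ 58.083)
(h + 14)*(-105) = (697/12 + 14)*(-105) = (865/12)*(-105) = -30275/4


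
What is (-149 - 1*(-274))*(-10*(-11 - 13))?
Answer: 30000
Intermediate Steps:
(-149 - 1*(-274))*(-10*(-11 - 13)) = (-149 + 274)*(-10*(-24)) = 125*240 = 30000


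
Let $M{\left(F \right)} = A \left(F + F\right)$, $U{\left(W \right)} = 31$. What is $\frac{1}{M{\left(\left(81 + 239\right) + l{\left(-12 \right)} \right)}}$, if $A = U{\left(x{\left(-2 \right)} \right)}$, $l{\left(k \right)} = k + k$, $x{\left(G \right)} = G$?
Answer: $\frac{1}{18352} \approx 5.449 \cdot 10^{-5}$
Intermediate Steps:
$l{\left(k \right)} = 2 k$
$A = 31$
$M{\left(F \right)} = 62 F$ ($M{\left(F \right)} = 31 \left(F + F\right) = 31 \cdot 2 F = 62 F$)
$\frac{1}{M{\left(\left(81 + 239\right) + l{\left(-12 \right)} \right)}} = \frac{1}{62 \left(\left(81 + 239\right) + 2 \left(-12\right)\right)} = \frac{1}{62 \left(320 - 24\right)} = \frac{1}{62 \cdot 296} = \frac{1}{18352}$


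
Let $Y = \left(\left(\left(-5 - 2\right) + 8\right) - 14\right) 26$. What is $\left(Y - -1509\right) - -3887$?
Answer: $5058$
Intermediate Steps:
$Y = -338$ ($Y = \left(\left(-7 + 8\right) - 14\right) 26 = \left(1 - 14\right) 26 = \left(-13\right) 26 = -338$)
$\left(Y - -1509\right) - -3887 = \left(-338 - -1509\right) - -3887 = \left(-338 + 1509\right) + 3887 = 1171 + 3887 = 5058$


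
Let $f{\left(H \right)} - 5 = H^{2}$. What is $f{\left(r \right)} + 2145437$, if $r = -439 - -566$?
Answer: $2161571$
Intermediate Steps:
$r = 127$ ($r = -439 + 566 = 127$)
$f{\left(H \right)} = 5 + H^{2}$
$f{\left(r \right)} + 2145437 = \left(5 + 127^{2}\right) + 2145437 = \left(5 + 16129\right) + 2145437 = 16134 + 2145437 = 2161571$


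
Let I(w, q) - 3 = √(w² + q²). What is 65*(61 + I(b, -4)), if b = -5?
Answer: 4160 + 65*√41 ≈ 4576.2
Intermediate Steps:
I(w, q) = 3 + √(q² + w²) (I(w, q) = 3 + √(w² + q²) = 3 + √(q² + w²))
65*(61 + I(b, -4)) = 65*(61 + (3 + √((-4)² + (-5)²))) = 65*(61 + (3 + √(16 + 25))) = 65*(61 + (3 + √41)) = 65*(64 + √41) = 4160 + 65*√41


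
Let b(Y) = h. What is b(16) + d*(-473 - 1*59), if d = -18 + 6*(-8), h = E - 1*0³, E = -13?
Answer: 35099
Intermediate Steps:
h = -13 (h = -13 - 1*0³ = -13 - 1*0 = -13 + 0 = -13)
d = -66 (d = -18 - 48 = -66)
b(Y) = -13
b(16) + d*(-473 - 1*59) = -13 - 66*(-473 - 1*59) = -13 - 66*(-473 - 59) = -13 - 66*(-532) = -13 + 35112 = 35099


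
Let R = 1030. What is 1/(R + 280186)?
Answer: 1/281216 ≈ 3.5560e-6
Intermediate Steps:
1/(R + 280186) = 1/(1030 + 280186) = 1/281216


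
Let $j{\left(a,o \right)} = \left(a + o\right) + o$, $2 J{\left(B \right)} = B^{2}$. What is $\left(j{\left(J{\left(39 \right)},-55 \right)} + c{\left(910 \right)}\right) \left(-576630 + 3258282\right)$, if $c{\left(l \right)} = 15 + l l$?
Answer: $2222460660606$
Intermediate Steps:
$J{\left(B \right)} = \frac{B^{2}}{2}$
$j{\left(a,o \right)} = a + 2 o$
$c{\left(l \right)} = 15 + l^{2}$
$\left(j{\left(J{\left(39 \right)},-55 \right)} + c{\left(910 \right)}\right) \left(-576630 + 3258282\right) = \left(\left(\frac{39^{2}}{2} + 2 \left(-55\right)\right) + \left(15 + 910^{2}\right)\right) \left(-576630 + 3258282\right) = \left(\left(\frac{1}{2} \cdot 1521 - 110\right) + \left(15 + 828100\right)\right) 2681652 = \left(\left(\frac{1521}{2} - 110\right) + 828115\right) 2681652 = \left(\frac{1301}{2} + 828115\right) 2681652 = \frac{1657531}{2} \cdot 2681652 = 2222460660606$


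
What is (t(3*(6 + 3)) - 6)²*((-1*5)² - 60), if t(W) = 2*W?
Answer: -80640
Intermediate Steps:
(t(3*(6 + 3)) - 6)²*((-1*5)² - 60) = (2*(3*(6 + 3)) - 6)²*((-1*5)² - 60) = (2*(3*9) - 6)²*((-5)² - 60) = (2*27 - 6)²*(25 - 60) = (54 - 6)²*(-35) = 48²*(-35) = 2304*(-35) = -80640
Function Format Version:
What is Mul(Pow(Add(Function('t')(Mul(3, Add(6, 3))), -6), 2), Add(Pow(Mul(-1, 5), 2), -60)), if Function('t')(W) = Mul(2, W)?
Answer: -80640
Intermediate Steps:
Mul(Pow(Add(Function('t')(Mul(3, Add(6, 3))), -6), 2), Add(Pow(Mul(-1, 5), 2), -60)) = Mul(Pow(Add(Mul(2, Mul(3, Add(6, 3))), -6), 2), Add(Pow(Mul(-1, 5), 2), -60)) = Mul(Pow(Add(Mul(2, Mul(3, 9)), -6), 2), Add(Pow(-5, 2), -60)) = Mul(Pow(Add(Mul(2, 27), -6), 2), Add(25, -60)) = Mul(Pow(Add(54, -6), 2), -35) = Mul(Pow(48, 2), -35) = Mul(2304, -35) = -80640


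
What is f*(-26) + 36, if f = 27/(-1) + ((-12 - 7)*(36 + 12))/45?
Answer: 18974/15 ≈ 1264.9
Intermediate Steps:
f = -709/15 (f = 27*(-1) - 19*48*(1/45) = -27 - 912*1/45 = -27 - 304/15 = -709/15 ≈ -47.267)
f*(-26) + 36 = -709/15*(-26) + 36 = 18434/15 + 36 = 18974/15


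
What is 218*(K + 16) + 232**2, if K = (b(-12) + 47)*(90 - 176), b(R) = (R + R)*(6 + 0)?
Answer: 1875868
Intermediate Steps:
b(R) = 12*R (b(R) = (2*R)*6 = 12*R)
K = 8342 (K = (12*(-12) + 47)*(90 - 176) = (-144 + 47)*(-86) = -97*(-86) = 8342)
218*(K + 16) + 232**2 = 218*(8342 + 16) + 232**2 = 218*8358 + 53824 = 1822044 + 53824 = 1875868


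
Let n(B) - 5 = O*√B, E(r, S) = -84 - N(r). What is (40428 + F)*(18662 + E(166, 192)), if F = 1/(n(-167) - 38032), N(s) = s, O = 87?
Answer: 269331295779248887/361829188 - 400461*I*√167/361829188 ≈ 7.4436e+8 - 0.014303*I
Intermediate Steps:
E(r, S) = -84 - r
n(B) = 5 + 87*√B
F = 1/(-38027 + 87*I*√167) (F = 1/((5 + 87*√(-167)) - 38032) = 1/((5 + 87*(I*√167)) - 38032) = 1/((5 + 87*I*√167) - 38032) = 1/(-38027 + 87*I*√167) ≈ -2.6274e-5 - 7.7681e-7*I)
(40428 + F)*(18662 + E(166, 192)) = (40428 + (-38027/1447316752 - 87*I*√167/1447316752))*(18662 + (-84 - 1*166)) = (58512121611829/1447316752 - 87*I*√167/1447316752)*(18662 + (-84 - 166)) = (58512121611829/1447316752 - 87*I*√167/1447316752)*(18662 - 250) = (58512121611829/1447316752 - 87*I*√167/1447316752)*18412 = 269331295779248887/361829188 - 400461*I*√167/361829188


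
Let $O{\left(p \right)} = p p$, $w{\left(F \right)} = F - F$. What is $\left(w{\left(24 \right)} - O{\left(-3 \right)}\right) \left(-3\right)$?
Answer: $27$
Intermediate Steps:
$w{\left(F \right)} = 0$
$O{\left(p \right)} = p^{2}$
$\left(w{\left(24 \right)} - O{\left(-3 \right)}\right) \left(-3\right) = \left(0 - \left(-3\right)^{2}\right) \left(-3\right) = \left(0 - 9\right) \left(-3\right) = \left(-9\right) \left(-3\right) = 27$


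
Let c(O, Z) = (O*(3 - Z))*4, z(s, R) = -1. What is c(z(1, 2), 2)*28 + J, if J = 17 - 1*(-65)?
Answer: -30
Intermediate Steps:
J = 82 (J = 17 + 65 = 82)
c(O, Z) = 4*O*(3 - Z)
c(z(1, 2), 2)*28 + J = (4*(-1)*(3 - 1*2))*28 + 82 = (4*(-1)*(3 - 2))*28 + 82 = (4*(-1)*1)*28 + 82 = -4*28 + 82 = -112 + 82 = -30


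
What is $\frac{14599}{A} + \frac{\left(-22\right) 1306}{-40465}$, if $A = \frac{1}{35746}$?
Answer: $\frac{21116897160842}{40465} \approx 5.2186 \cdot 10^{8}$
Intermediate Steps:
$A = \frac{1}{35746} \approx 2.7975 \cdot 10^{-5}$
$\frac{14599}{A} + \frac{\left(-22\right) 1306}{-40465} = 14599 \frac{1}{\frac{1}{35746}} + \frac{\left(-22\right) 1306}{-40465} = 14599 \cdot 35746 - - \frac{28732}{40465} = 521855854 + \frac{28732}{40465} = \frac{21116897160842}{40465}$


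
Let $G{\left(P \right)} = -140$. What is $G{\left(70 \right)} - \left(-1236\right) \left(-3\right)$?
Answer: $-3848$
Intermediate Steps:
$G{\left(70 \right)} - \left(-1236\right) \left(-3\right) = -140 - \left(-1236\right) \left(-3\right) = -140 - 3708 = -3848$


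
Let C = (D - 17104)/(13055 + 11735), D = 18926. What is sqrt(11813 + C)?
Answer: sqrt(1814913655170)/12395 ≈ 108.69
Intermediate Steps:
C = 911/12395 (C = (18926 - 17104)/(13055 + 11735) = 1822/24790 = 1822*(1/24790) = 911/12395 ≈ 0.073497)
sqrt(11813 + C) = sqrt(11813 + 911/12395) = sqrt(146423046/12395) = sqrt(1814913655170)/12395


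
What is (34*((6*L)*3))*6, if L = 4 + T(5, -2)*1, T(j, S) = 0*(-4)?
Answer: 14688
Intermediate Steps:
T(j, S) = 0
L = 4 (L = 4 + 0*1 = 4 + 0 = 4)
(34*((6*L)*3))*6 = (34*((6*4)*3))*6 = (34*(24*3))*6 = (34*72)*6 = 2448*6 = 14688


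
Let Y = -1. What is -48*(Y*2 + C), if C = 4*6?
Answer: -1056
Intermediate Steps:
C = 24
-48*(Y*2 + C) = -48*(-1*2 + 24) = -48*(-2 + 24) = -48*22 = -1056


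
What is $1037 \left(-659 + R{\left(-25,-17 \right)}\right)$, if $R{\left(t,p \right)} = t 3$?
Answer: $-761158$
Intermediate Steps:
$R{\left(t,p \right)} = 3 t$
$1037 \left(-659 + R{\left(-25,-17 \right)}\right) = 1037 \left(-659 + 3 \left(-25\right)\right) = 1037 \left(-659 - 75\right) = 1037 \left(-734\right) = -761158$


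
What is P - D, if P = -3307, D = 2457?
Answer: -5764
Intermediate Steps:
P - D = -3307 - 1*2457 = -3307 - 2457 = -5764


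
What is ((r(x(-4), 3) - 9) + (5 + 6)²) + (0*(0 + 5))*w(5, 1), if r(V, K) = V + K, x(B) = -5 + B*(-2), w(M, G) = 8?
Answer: 118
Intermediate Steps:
x(B) = -5 - 2*B
r(V, K) = K + V
((r(x(-4), 3) - 9) + (5 + 6)²) + (0*(0 + 5))*w(5, 1) = (((3 + (-5 - 2*(-4))) - 9) + (5 + 6)²) + (0*(0 + 5))*8 = (((3 + (-5 + 8)) - 9) + 11²) + (0*5)*8 = (((3 + 3) - 9) + 121) + 0*8 = ((6 - 9) + 121) + 0 = (-3 + 121) + 0 = 118 + 0 = 118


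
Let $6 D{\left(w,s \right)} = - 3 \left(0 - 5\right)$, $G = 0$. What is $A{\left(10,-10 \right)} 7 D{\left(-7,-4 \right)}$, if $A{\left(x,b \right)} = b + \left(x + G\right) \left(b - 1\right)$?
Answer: $-2100$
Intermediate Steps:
$D{\left(w,s \right)} = \frac{5}{2}$ ($D{\left(w,s \right)} = \frac{\left(-3\right) \left(0 - 5\right)}{6} = \frac{\left(-3\right) \left(-5\right)}{6} = \frac{1}{6} \cdot 15 = \frac{5}{2}$)
$A{\left(x,b \right)} = b + x \left(-1 + b\right)$ ($A{\left(x,b \right)} = b + \left(x + 0\right) \left(b - 1\right) = b + x \left(-1 + b\right)$)
$A{\left(10,-10 \right)} 7 D{\left(-7,-4 \right)} = \left(-10 - 10 - 100\right) 7 \cdot \frac{5}{2} = \left(-120\right) 7 \cdot \frac{5}{2} = \left(-840\right) \frac{5}{2} = -2100$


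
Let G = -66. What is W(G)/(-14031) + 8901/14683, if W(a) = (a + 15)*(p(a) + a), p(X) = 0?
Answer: 8385217/22890797 ≈ 0.36631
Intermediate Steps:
W(a) = a*(15 + a) (W(a) = (a + 15)*(0 + a) = (15 + a)*a = a*(15 + a))
W(G)/(-14031) + 8901/14683 = -66*(15 - 66)/(-14031) + 8901/14683 = -66*(-51)*(-1/14031) + 8901*(1/14683) = 3366*(-1/14031) + 8901/14683 = -374/1559 + 8901/14683 = 8385217/22890797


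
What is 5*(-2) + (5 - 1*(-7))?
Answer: 2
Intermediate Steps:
5*(-2) + (5 - 1*(-7)) = -10 + (5 + 7) = -10 + 12 = 2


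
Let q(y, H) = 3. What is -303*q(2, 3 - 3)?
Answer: -909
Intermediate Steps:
-303*q(2, 3 - 3) = -303*3 = -909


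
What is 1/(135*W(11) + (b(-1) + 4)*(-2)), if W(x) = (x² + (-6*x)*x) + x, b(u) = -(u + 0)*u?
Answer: -1/80196 ≈ -1.2469e-5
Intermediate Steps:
b(u) = -u² (b(u) = -u*u = -u²)
W(x) = x - 5*x² (W(x) = (x² - 6*x²) + x = -5*x² + x = x - 5*x²)
1/(135*W(11) + (b(-1) + 4)*(-2)) = 1/(135*(11*(1 - 5*11)) + (-1*(-1)² + 4)*(-2)) = 1/(135*(11*(1 - 55)) + (-1*1 + 4)*(-2)) = 1/(135*(11*(-54)) + (-1 + 4)*(-2)) = 1/(135*(-594) + 3*(-2)) = 1/(-80190 - 6) = 1/(-80196) = -1/80196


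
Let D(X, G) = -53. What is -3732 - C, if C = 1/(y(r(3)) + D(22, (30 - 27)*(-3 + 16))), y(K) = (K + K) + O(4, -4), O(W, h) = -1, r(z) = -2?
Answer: -216455/58 ≈ -3732.0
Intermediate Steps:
y(K) = -1 + 2*K (y(K) = (K + K) - 1 = 2*K - 1 = -1 + 2*K)
C = -1/58 (C = 1/((-1 + 2*(-2)) - 53) = 1/((-1 - 4) - 53) = 1/(-5 - 53) = 1/(-58) = -1/58 ≈ -0.017241)
-3732 - C = -3732 - 1*(-1/58) = -3732 + 1/58 = -216455/58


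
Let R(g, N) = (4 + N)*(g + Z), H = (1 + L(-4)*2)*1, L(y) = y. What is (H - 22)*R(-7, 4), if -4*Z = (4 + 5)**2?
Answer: 6322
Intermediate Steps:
Z = -81/4 (Z = -(4 + 5)**2/4 = -1/4*9**2 = -1/4*81 = -81/4 ≈ -20.250)
H = -7 (H = (1 - 4*2)*1 = (1 - 8)*1 = -7*1 = -7)
R(g, N) = (4 + N)*(-81/4 + g) (R(g, N) = (4 + N)*(g - 81/4) = (4 + N)*(-81/4 + g))
(H - 22)*R(-7, 4) = (-7 - 22)*(-81 + 4*(-7) - 81/4*4 + 4*(-7)) = -29*(-81 - 28 - 81 - 28) = -29*(-218) = 6322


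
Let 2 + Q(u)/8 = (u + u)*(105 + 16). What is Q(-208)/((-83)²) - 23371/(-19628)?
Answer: -7743271293/135217292 ≈ -57.265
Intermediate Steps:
Q(u) = -16 + 1936*u (Q(u) = -16 + 8*((u + u)*(105 + 16)) = -16 + 8*((2*u)*121) = -16 + 8*(242*u) = -16 + 1936*u)
Q(-208)/((-83)²) - 23371/(-19628) = (-16 + 1936*(-208))/((-83)²) - 23371/(-19628) = (-16 - 402688)/6889 - 23371*(-1/19628) = -402704*1/6889 + 23371/19628 = -402704/6889 + 23371/19628 = -7743271293/135217292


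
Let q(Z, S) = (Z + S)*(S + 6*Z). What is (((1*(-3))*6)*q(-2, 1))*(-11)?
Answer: 2178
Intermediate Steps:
q(Z, S) = (S + Z)*(S + 6*Z)
(((1*(-3))*6)*q(-2, 1))*(-11) = (((1*(-3))*6)*(1² + 6*(-2)² + 7*1*(-2)))*(-11) = ((-3*6)*(1 + 6*4 - 14))*(-11) = -18*(1 + 24 - 14)*(-11) = -18*11*(-11) = -198*(-11) = 2178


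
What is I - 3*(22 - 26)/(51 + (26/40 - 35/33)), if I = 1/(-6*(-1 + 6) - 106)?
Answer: 1043731/4540904 ≈ 0.22985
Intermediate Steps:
I = -1/136 (I = 1/(-6*5 - 106) = 1/(-30 - 106) = 1/(-136) = -1/136 ≈ -0.0073529)
I - 3*(22 - 26)/(51 + (26/40 - 35/33)) = -1/136 - 3*(22 - 26)/(51 + (26/40 - 35/33)) = -1/136 - (-12)/(51 + (26*(1/40) - 35*1/33)) = -1/136 - (-12)/(51 + (13/20 - 35/33)) = -1/136 - (-12)/(51 - 271/660) = -1/136 - (-12)/33389/660 = -1/136 - (-12)*660/33389 = -1/136 - 3*(-2640/33389) = -1/136 + 7920/33389 = 1043731/4540904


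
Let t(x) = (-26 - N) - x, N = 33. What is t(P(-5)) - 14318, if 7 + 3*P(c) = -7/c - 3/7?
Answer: -1509374/105 ≈ -14375.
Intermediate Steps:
P(c) = -52/21 - 7/(3*c) (P(c) = -7/3 + (-7/c - 3/7)/3 = -7/3 + (-3/7 - 7/c)/3 = -7/3 + (-1/7 - 7/(3*c)) = -52/21 - 7/(3*c))
t(x) = -59 - x (t(x) = (-26 - 1*33) - x = (-26 - 33) - x = -59 - x)
t(P(-5)) - 14318 = (-59 - (-49 - 52*(-5))/(21*(-5))) - 14318 = (-59 - (-1)*(-49 + 260)/(21*5)) - 14318 = (-59 - (-1)*211/(21*5)) - 14318 = (-59 - 1*(-211/105)) - 14318 = (-59 + 211/105) - 14318 = -5984/105 - 14318 = -1509374/105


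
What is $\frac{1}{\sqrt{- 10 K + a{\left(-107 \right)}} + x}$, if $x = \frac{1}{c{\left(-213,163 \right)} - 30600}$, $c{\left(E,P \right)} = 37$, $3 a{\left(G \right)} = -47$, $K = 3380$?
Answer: $- \frac{91689}{94761335214146} - \frac{934096969 i \sqrt{304341}}{94761335214146} \approx -9.6758 \cdot 10^{-10} - 0.005438 i$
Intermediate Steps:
$a{\left(G \right)} = - \frac{47}{3}$ ($a{\left(G \right)} = \frac{1}{3} \left(-47\right) = - \frac{47}{3}$)
$x = - \frac{1}{30563}$ ($x = \frac{1}{37 - 30600} = \frac{1}{-30563} = - \frac{1}{30563} \approx -3.2719 \cdot 10^{-5}$)
$\frac{1}{\sqrt{- 10 K + a{\left(-107 \right)}} + x} = \frac{1}{\sqrt{\left(-10\right) 3380 - \frac{47}{3}} - \frac{1}{30563}} = \frac{1}{\sqrt{-33800 - \frac{47}{3}} - \frac{1}{30563}} = \frac{1}{\sqrt{- \frac{101447}{3}} - \frac{1}{30563}} = \frac{1}{\frac{i \sqrt{304341}}{3} - \frac{1}{30563}} = \frac{1}{- \frac{1}{30563} + \frac{i \sqrt{304341}}{3}}$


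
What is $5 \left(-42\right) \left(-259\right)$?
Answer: $54390$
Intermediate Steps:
$5 \left(-42\right) \left(-259\right) = \left(-210\right) \left(-259\right) = 54390$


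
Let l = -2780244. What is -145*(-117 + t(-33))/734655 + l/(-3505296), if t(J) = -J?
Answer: 11584525895/14306573516 ≈ 0.80973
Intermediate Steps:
-145*(-117 + t(-33))/734655 + l/(-3505296) = -145*(-117 - 1*(-33))/734655 - 2780244/(-3505296) = -145*(-117 + 33)*(1/734655) - 2780244*(-1/3505296) = -145*(-84)*(1/734655) + 231687/292108 = 12180*(1/734655) + 231687/292108 = 812/48977 + 231687/292108 = 11584525895/14306573516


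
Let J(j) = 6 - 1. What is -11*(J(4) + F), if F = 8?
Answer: -143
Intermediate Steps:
J(j) = 5
-11*(J(4) + F) = -11*(5 + 8) = -11*13 = -143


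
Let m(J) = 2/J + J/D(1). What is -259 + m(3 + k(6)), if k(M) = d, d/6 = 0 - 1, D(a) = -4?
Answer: -3107/12 ≈ -258.92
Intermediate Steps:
d = -6 (d = 6*(0 - 1) = 6*(-1) = -6)
k(M) = -6
m(J) = 2/J - J/4 (m(J) = 2/J + J/(-4) = 2/J + J*(-1/4) = 2/J - J/4)
-259 + m(3 + k(6)) = -259 + (2/(3 - 6) - (3 - 6)/4) = -259 + (2/(-3) - 1/4*(-3)) = -259 + (2*(-1/3) + 3/4) = -259 + (-2/3 + 3/4) = -259 + 1/12 = -3107/12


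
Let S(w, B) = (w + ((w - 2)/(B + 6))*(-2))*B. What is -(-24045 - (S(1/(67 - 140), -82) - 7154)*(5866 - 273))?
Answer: -55421317294/1387 ≈ -3.9958e+7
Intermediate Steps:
S(w, B) = B*(w - 2*(-2 + w)/(6 + B)) (S(w, B) = (w + ((-2 + w)/(6 + B))*(-2))*B = (w - 2*(-2 + w)/(6 + B))*B = B*(w - 2*(-2 + w)/(6 + B)))
-(-24045 - (S(1/(67 - 140), -82) - 7154)*(5866 - 273)) = -(-24045 - (-82*(4 + 4/(67 - 140) - 82/(67 - 140))/(6 - 82) - 7154)*(5866 - 273)) = -(-24045 - (-82*(4 + 4/(-73) - 82/(-73))/(-76) - 7154)*5593) = -(-24045 - (-82*(-1/76)*(4 + 4*(-1/73) - 82*(-1/73)) - 7154)*5593) = -(-24045 - (-82*(-1/76)*(4 - 4/73 + 82/73) - 7154)*5593) = -(-24045 - (-82*(-1/76)*370/73 - 7154)*5593) = -(-24045 - (7585/1387 - 7154)*5593) = -(-24045 - (-9915013)*5593/1387) = -(-24045 - 1*(-55454667709/1387)) = -(-24045 + 55454667709/1387) = -1*55421317294/1387 = -55421317294/1387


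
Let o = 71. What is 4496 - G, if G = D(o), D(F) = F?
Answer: 4425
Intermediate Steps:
G = 71
4496 - G = 4496 - 1*71 = 4496 - 71 = 4425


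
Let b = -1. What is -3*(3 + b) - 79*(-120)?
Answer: 9474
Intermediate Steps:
-3*(3 + b) - 79*(-120) = -3*(3 - 1) - 79*(-120) = -3*2 + 9480 = -6 + 9480 = 9474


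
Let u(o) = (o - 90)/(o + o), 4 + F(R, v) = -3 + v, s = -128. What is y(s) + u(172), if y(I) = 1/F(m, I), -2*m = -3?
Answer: 5363/23220 ≈ 0.23096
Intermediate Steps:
m = 3/2 (m = -1/2*(-3) = 3/2 ≈ 1.5000)
F(R, v) = -7 + v (F(R, v) = -4 + (-3 + v) = -7 + v)
u(o) = (-90 + o)/(2*o) (u(o) = (-90 + o)/((2*o)) = (-90 + o)*(1/(2*o)) = (-90 + o)/(2*o))
y(I) = 1/(-7 + I)
y(s) + u(172) = 1/(-7 - 128) + (1/2)*(-90 + 172)/172 = 1/(-135) + (1/2)*(1/172)*82 = -1/135 + 41/172 = 5363/23220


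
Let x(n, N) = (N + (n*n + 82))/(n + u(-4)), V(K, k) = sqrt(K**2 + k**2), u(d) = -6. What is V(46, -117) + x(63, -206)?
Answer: 3845/57 + sqrt(15805) ≈ 193.17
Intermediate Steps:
x(n, N) = (82 + N + n**2)/(-6 + n) (x(n, N) = (N + (n*n + 82))/(n - 6) = (N + (n**2 + 82))/(-6 + n) = (N + (82 + n**2))/(-6 + n) = (82 + N + n**2)/(-6 + n))
V(46, -117) + x(63, -206) = sqrt(46**2 + (-117)**2) + (82 - 206 + 63**2)/(-6 + 63) = sqrt(2116 + 13689) + (82 - 206 + 3969)/57 = sqrt(15805) + (1/57)*3845 = sqrt(15805) + 3845/57 = 3845/57 + sqrt(15805)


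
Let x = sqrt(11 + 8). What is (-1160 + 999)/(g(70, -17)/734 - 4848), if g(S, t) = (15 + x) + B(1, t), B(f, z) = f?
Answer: 420512252384/12662324429037 + 118174*sqrt(19)/12662324429037 ≈ 0.033210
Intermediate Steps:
x = sqrt(19) ≈ 4.3589
g(S, t) = 16 + sqrt(19) (g(S, t) = (15 + sqrt(19)) + 1 = 16 + sqrt(19))
(-1160 + 999)/(g(70, -17)/734 - 4848) = (-1160 + 999)/((16 + sqrt(19))/734 - 4848) = -161/((16 + sqrt(19))*(1/734) - 4848) = -161/((8/367 + sqrt(19)/734) - 4848) = -161/(-1779208/367 + sqrt(19)/734)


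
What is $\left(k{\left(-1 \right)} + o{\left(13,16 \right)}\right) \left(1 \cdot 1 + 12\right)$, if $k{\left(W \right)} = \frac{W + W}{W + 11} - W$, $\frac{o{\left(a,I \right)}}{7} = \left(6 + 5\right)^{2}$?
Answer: $\frac{55107}{5} \approx 11021.0$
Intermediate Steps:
$o{\left(a,I \right)} = 847$ ($o{\left(a,I \right)} = 7 \left(6 + 5\right)^{2} = 7 \cdot 11^{2} = 7 \cdot 121 = 847$)
$k{\left(W \right)} = - W + \frac{2 W}{11 + W}$ ($k{\left(W \right)} = \frac{2 W}{11 + W} - W = - W + \frac{2 W}{11 + W}$)
$\left(k{\left(-1 \right)} + o{\left(13,16 \right)}\right) \left(1 \cdot 1 + 12\right) = \left(\left(-1\right) \left(-1\right) \frac{1}{11 - 1} \left(9 - 1\right) + 847\right) \left(1 \cdot 1 + 12\right) = \left(\left(-1\right) \left(-1\right) \frac{1}{10} \cdot 8 + 847\right) \left(1 + 12\right) = \left(\left(-1\right) \left(-1\right) \frac{1}{10} \cdot 8 + 847\right) 13 = \left(\frac{4}{5} + 847\right) 13 = \frac{4239}{5} \cdot 13 = \frac{55107}{5}$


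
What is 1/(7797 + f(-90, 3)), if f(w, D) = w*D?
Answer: 1/7527 ≈ 0.00013286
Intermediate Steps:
f(w, D) = D*w
1/(7797 + f(-90, 3)) = 1/(7797 + 3*(-90)) = 1/(7797 - 270) = 1/7527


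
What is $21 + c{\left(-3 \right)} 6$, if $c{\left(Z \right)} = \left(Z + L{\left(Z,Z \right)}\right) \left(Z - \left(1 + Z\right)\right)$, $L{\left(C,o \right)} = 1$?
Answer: $33$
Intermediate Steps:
$c{\left(Z \right)} = -1 - Z$ ($c{\left(Z \right)} = \left(Z + 1\right) \left(Z - \left(1 + Z\right)\right) = \left(1 + Z\right) \left(-1\right) = -1 - Z$)
$21 + c{\left(-3 \right)} 6 = 21 + \left(-1 - -3\right) 6 = 21 + \left(-1 + 3\right) 6 = 21 + 2 \cdot 6 = 21 + 12 = 33$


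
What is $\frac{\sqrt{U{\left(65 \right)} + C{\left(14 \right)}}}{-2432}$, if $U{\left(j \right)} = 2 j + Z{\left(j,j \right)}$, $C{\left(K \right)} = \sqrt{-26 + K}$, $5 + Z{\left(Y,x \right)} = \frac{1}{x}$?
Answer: $- \frac{\sqrt{528190 + 8450 i \sqrt{3}}}{158080} \approx -0.0045979 - 6.369 \cdot 10^{-5} i$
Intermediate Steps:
$Z{\left(Y,x \right)} = -5 + \frac{1}{x}$
$U{\left(j \right)} = -5 + \frac{1}{j} + 2 j$ ($U{\left(j \right)} = 2 j - \left(5 - \frac{1}{j}\right) = -5 + \frac{1}{j} + 2 j$)
$\frac{\sqrt{U{\left(65 \right)} + C{\left(14 \right)}}}{-2432} = \frac{\sqrt{\left(-5 + \frac{1}{65} + 2 \cdot 65\right) + \sqrt{-26 + 14}}}{-2432} = \sqrt{\left(-5 + \frac{1}{65} + 130\right) + \sqrt{-12}} \left(- \frac{1}{2432}\right) = \sqrt{\frac{8126}{65} + 2 i \sqrt{3}} \left(- \frac{1}{2432}\right) = - \frac{\sqrt{\frac{8126}{65} + 2 i \sqrt{3}}}{2432}$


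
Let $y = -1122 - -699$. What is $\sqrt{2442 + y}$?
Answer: $\sqrt{2019} \approx 44.933$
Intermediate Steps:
$y = -423$ ($y = -1122 + 699 = -423$)
$\sqrt{2442 + y} = \sqrt{2442 - 423} = \sqrt{2019}$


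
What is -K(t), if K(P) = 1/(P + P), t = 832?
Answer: -1/1664 ≈ -0.00060096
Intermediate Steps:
K(P) = 1/(2*P)
-K(t) = -1/(2*832) = -1*1/1664 = -1/1664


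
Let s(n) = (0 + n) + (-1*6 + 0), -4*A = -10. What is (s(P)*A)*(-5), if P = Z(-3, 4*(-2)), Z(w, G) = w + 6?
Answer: 75/2 ≈ 37.500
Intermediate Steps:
A = 5/2 (A = -1/4*(-10) = 5/2 ≈ 2.5000)
Z(w, G) = 6 + w
P = 3 (P = 6 - 3 = 3)
s(n) = -6 + n (s(n) = n + (-6 + 0) = n - 6 = -6 + n)
(s(P)*A)*(-5) = ((-6 + 3)*(5/2))*(-5) = -3*5/2*(-5) = -15/2*(-5) = 75/2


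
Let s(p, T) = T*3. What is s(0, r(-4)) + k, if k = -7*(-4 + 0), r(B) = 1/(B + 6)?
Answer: 59/2 ≈ 29.500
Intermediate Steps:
r(B) = 1/(6 + B)
s(p, T) = 3*T
k = 28 (k = -7*(-4) = 28)
s(0, r(-4)) + k = 3/(6 - 4) + 28 = 3/2 + 28 = 59/2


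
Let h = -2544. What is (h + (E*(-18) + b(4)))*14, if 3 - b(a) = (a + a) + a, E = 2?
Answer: -36246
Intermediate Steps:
b(a) = 3 - 3*a (b(a) = 3 - ((a + a) + a) = 3 - (2*a + a) = 3 - 3*a)
(h + (E*(-18) + b(4)))*14 = (-2544 + (2*(-18) + (3 - 3*4)))*14 = (-2544 + (-36 + (3 - 12)))*14 = (-2544 + (-36 - 9))*14 = (-2544 - 45)*14 = -2589*14 = -36246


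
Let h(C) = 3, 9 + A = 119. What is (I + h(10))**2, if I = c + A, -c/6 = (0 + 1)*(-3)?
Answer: 17161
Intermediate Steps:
A = 110 (A = -9 + 119 = 110)
c = 18 (c = -6*(0 + 1)*(-3) = -6*(-3) = 18)
I = 128 (I = 18 + 110 = 128)
(I + h(10))**2 = (128 + 3)**2 = 131**2 = 17161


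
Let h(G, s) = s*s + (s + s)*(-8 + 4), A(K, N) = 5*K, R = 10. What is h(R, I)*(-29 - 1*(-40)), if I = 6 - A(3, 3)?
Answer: 1683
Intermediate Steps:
I = -9 (I = 6 - 5*3 = 6 - 1*15 = 6 - 15 = -9)
h(G, s) = s² - 8*s (h(G, s) = s² + (2*s)*(-4) = s² - 8*s)
h(R, I)*(-29 - 1*(-40)) = (-9*(-8 - 9))*(-29 - 1*(-40)) = (-9*(-17))*(-29 + 40) = 153*11 = 1683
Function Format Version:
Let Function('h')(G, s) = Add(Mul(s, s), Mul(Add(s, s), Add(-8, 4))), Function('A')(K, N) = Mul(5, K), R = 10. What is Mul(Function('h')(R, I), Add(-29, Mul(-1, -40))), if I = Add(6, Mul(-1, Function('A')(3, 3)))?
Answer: 1683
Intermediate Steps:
I = -9 (I = Add(6, Mul(-1, Mul(5, 3))) = Add(6, Mul(-1, 15)) = Add(6, -15) = -9)
Function('h')(G, s) = Add(Pow(s, 2), Mul(-8, s)) (Function('h')(G, s) = Add(Pow(s, 2), Mul(Mul(2, s), -4)) = Add(Pow(s, 2), Mul(-8, s)))
Mul(Function('h')(R, I), Add(-29, Mul(-1, -40))) = Mul(Mul(-9, Add(-8, -9)), Add(-29, Mul(-1, -40))) = Mul(Mul(-9, -17), Add(-29, 40)) = Mul(153, 11) = 1683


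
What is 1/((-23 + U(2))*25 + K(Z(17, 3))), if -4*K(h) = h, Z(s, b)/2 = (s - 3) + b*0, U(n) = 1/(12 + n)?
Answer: -14/8123 ≈ -0.0017235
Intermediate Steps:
Z(s, b) = -6 + 2*s (Z(s, b) = 2*((s - 3) + b*0) = 2*((-3 + s) + 0) = 2*(-3 + s) = -6 + 2*s)
K(h) = -h/4
1/((-23 + U(2))*25 + K(Z(17, 3))) = 1/((-23 + 1/(12 + 2))*25 - (-6 + 2*17)/4) = 1/((-23 + 1/14)*25 - (-6 + 34)/4) = 1/((-23 + 1/14)*25 - ¼*28) = 1/(-321/14*25 - 7) = 1/(-8025/14 - 7) = 1/(-8123/14) = -14/8123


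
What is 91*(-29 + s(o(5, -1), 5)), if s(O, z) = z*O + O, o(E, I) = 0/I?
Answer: -2639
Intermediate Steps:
o(E, I) = 0
s(O, z) = O + O*z (s(O, z) = O*z + O = O + O*z)
91*(-29 + s(o(5, -1), 5)) = 91*(-29 + 0*(1 + 5)) = 91*(-29 + 0*6) = 91*(-29 + 0) = 91*(-29) = -2639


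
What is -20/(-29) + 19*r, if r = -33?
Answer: -18163/29 ≈ -626.31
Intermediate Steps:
-20/(-29) + 19*r = -20/(-29) + 19*(-33) = -20*(-1/29) - 627 = 20/29 - 627 = -18163/29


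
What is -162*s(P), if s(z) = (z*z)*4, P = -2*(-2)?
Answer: -10368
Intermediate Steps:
P = 4
s(z) = 4*z² (s(z) = z²*4 = 4*z²)
-162*s(P) = -648*4² = -648*16 = -162*64 = -10368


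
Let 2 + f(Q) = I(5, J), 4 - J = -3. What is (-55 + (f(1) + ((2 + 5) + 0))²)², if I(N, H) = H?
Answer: 7921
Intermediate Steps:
J = 7 (J = 4 - 1*(-3) = 4 + 3 = 7)
f(Q) = 5 (f(Q) = -2 + 7 = 5)
(-55 + (f(1) + ((2 + 5) + 0))²)² = (-55 + (5 + ((2 + 5) + 0))²)² = (-55 + (5 + (7 + 0))²)² = (-55 + (5 + 7)²)² = (-55 + 12²)² = (-55 + 144)² = 89² = 7921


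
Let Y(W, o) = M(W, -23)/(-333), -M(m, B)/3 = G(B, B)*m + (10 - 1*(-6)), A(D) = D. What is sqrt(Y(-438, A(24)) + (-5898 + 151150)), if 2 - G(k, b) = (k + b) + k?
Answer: sqrt(1786199790)/111 ≈ 380.75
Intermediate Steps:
G(k, b) = 2 - b - 2*k (G(k, b) = 2 - ((k + b) + k) = 2 - ((b + k) + k) = 2 - (b + 2*k) = 2 + (-b - 2*k) = 2 - b - 2*k)
M(m, B) = -48 - 3*m*(2 - 3*B) (M(m, B) = -3*((2 - B - 2*B)*m + (10 - 1*(-6))) = -3*((2 - 3*B)*m + (10 + 6)) = -3*(m*(2 - 3*B) + 16) = -3*(16 + m*(2 - 3*B)) = -48 - 3*m*(2 - 3*B))
Y(W, o) = 16/111 + 71*W/111 (Y(W, o) = (-48 + 3*W*(-2 + 3*(-23)))/(-333) = (-48 + 3*W*(-2 - 69))*(-1/333) = (-48 + 3*W*(-71))*(-1/333) = (-48 - 213*W)*(-1/333) = 16/111 + 71*W/111)
sqrt(Y(-438, A(24)) + (-5898 + 151150)) = sqrt((16/111 + (71/111)*(-438)) + (-5898 + 151150)) = sqrt((16/111 - 10366/37) + 145252) = sqrt(-31082/111 + 145252) = sqrt(16091890/111) = sqrt(1786199790)/111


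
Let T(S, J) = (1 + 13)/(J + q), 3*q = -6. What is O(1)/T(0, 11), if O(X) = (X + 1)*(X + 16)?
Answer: 153/7 ≈ 21.857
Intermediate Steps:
q = -2 (q = (⅓)*(-6) = -2)
O(X) = (1 + X)*(16 + X)
T(S, J) = 14/(-2 + J) (T(S, J) = (1 + 13)/(J - 2) = 14/(-2 + J))
O(1)/T(0, 11) = (16 + 1² + 17*1)/((14/(-2 + 11))) = (16 + 1 + 17)/((14/9)) = 34/((14*(⅑))) = 34/(14/9) = 34*(9/14) = 153/7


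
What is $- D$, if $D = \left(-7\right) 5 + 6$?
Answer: $29$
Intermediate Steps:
$D = -29$ ($D = -35 + 6 = -29$)
$- D = \left(-1\right) \left(-29\right) = 29$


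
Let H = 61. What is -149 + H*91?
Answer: 5402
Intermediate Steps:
-149 + H*91 = -149 + 61*91 = -149 + 5551 = 5402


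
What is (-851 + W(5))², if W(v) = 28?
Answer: 677329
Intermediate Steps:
(-851 + W(5))² = (-851 + 28)² = (-823)² = 677329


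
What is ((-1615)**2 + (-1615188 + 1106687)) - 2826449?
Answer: -726725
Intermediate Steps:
((-1615)**2 + (-1615188 + 1106687)) - 2826449 = (2608225 - 508501) - 2826449 = 2099724 - 2826449 = -726725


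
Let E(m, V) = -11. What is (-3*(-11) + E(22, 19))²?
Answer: 484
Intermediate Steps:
(-3*(-11) + E(22, 19))² = (-3*(-11) - 11)² = (33 - 11)² = 22² = 484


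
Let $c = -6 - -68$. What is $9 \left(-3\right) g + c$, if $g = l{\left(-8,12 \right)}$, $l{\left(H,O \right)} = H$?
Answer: $278$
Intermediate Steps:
$g = -8$
$c = 62$ ($c = -6 + 68 = 62$)
$9 \left(-3\right) g + c = 9 \left(-3\right) \left(-8\right) + 62 = \left(-27\right) \left(-8\right) + 62 = 216 + 62 = 278$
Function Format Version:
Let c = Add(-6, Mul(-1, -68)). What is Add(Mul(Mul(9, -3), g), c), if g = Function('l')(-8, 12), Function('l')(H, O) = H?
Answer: 278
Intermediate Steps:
g = -8
c = 62 (c = Add(-6, 68) = 62)
Add(Mul(Mul(9, -3), g), c) = Add(Mul(Mul(9, -3), -8), 62) = Add(Mul(-27, -8), 62) = Add(216, 62) = 278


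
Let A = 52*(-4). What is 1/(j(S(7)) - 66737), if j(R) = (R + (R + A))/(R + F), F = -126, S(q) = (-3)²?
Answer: -117/7808039 ≈ -1.4985e-5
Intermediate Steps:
S(q) = 9
A = -208
j(R) = (-208 + 2*R)/(-126 + R) (j(R) = (R + (R - 208))/(R - 126) = (R + (-208 + R))/(-126 + R) = (-208 + 2*R)/(-126 + R))
1/(j(S(7)) - 66737) = 1/(2*(-104 + 9)/(-126 + 9) - 66737) = 1/(2*(-95)/(-117) - 66737) = 1/(2*(-1/117)*(-95) - 66737) = 1/(190/117 - 66737) = 1/(-7808039/117) = -117/7808039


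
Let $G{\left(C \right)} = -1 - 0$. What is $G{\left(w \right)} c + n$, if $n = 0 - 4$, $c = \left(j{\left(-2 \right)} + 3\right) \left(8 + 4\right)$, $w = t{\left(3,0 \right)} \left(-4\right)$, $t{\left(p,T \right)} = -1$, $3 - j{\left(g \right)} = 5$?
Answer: $-16$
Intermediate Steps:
$j{\left(g \right)} = -2$ ($j{\left(g \right)} = 3 - 5 = -2$)
$w = 4$ ($w = \left(-1\right) \left(-4\right) = 4$)
$c = 12$ ($c = \left(-2 + 3\right) \left(8 + 4\right) = 1 \cdot 12 = 12$)
$G{\left(C \right)} = -1$ ($G{\left(C \right)} = -1 + 0 = -1$)
$n = -4$
$G{\left(w \right)} c + n = \left(-1\right) 12 - 4 = -12 - 4 = -16$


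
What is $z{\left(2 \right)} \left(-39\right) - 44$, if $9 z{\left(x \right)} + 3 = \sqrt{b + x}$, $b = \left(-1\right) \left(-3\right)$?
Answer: $-31 - \frac{13 \sqrt{5}}{3} \approx -40.69$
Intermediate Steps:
$b = 3$
$z{\left(x \right)} = - \frac{1}{3} + \frac{\sqrt{3 + x}}{9}$
$z{\left(2 \right)} \left(-39\right) - 44 = \left(- \frac{1}{3} + \frac{\sqrt{3 + 2}}{9}\right) \left(-39\right) - 44 = \left(- \frac{1}{3} + \frac{\sqrt{5}}{9}\right) \left(-39\right) - 44 = \left(13 - \frac{13 \sqrt{5}}{3}\right) - 44 = -31 - \frac{13 \sqrt{5}}{3}$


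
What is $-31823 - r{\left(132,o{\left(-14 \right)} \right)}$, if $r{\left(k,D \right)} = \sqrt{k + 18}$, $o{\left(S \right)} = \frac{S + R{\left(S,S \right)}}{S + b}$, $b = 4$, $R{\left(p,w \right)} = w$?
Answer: $-31823 - 5 \sqrt{6} \approx -31835.0$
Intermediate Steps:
$o{\left(S \right)} = \frac{2 S}{4 + S}$ ($o{\left(S \right)} = \frac{S + S}{S + 4} = \frac{2 S}{4 + S}$)
$r{\left(k,D \right)} = \sqrt{18 + k}$
$-31823 - r{\left(132,o{\left(-14 \right)} \right)} = -31823 - \sqrt{18 + 132} = -31823 - \sqrt{150} = -31823 - 5 \sqrt{6}$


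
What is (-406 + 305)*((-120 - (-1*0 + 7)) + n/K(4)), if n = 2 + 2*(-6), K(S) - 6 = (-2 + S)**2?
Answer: 12928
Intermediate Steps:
K(S) = 6 + (-2 + S)**2
n = -10 (n = 2 - 12 = -10)
(-406 + 305)*((-120 - (-1*0 + 7)) + n/K(4)) = (-406 + 305)*((-120 - (-1*0 + 7)) - 10/(6 + (-2 + 4)**2)) = -101*((-120 - (0 + 7)) - 10/(6 + 2**2)) = -101*((-120 - 1*7) - 10/(6 + 4)) = -101*((-120 - 7) - 10/10) = -101*(-127 - 10*1/10) = -101*(-127 - 1) = -101*(-128) = 12928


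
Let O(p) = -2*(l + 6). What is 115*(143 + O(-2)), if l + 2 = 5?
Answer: 14375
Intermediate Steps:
l = 3 (l = -2 + 5 = 3)
O(p) = -18 (O(p) = -2*(3 + 6) = -2*9 = -18)
115*(143 + O(-2)) = 115*(143 - 18) = 115*125 = 14375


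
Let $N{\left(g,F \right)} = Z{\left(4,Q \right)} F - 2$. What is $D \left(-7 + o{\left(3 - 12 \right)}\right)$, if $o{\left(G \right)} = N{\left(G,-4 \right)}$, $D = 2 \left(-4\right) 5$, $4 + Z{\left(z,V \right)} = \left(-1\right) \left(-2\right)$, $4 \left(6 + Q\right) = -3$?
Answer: $40$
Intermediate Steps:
$Q = - \frac{27}{4}$ ($Q = -6 + \frac{1}{4} \left(-3\right) = -6 - \frac{3}{4} = - \frac{27}{4} \approx -6.75$)
$Z{\left(z,V \right)} = -2$ ($Z{\left(z,V \right)} = -4 - -2 = -4 + 2 = -2$)
$N{\left(g,F \right)} = -2 - 2 F$ ($N{\left(g,F \right)} = - 2 F - 2 = -2 - 2 F$)
$D = -40$ ($D = \left(-8\right) 5 = -40$)
$o{\left(G \right)} = 6$ ($o{\left(G \right)} = -2 - -8 = -2 + 8 = 6$)
$D \left(-7 + o{\left(3 - 12 \right)}\right) = - 40 \left(-7 + 6\right) = \left(-40\right) \left(-1\right) = 40$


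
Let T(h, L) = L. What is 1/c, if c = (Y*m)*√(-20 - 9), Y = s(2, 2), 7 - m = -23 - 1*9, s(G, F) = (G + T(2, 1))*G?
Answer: -I*√29/6786 ≈ -0.00079357*I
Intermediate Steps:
s(G, F) = G*(1 + G) (s(G, F) = (G + 1)*G = (1 + G)*G = G*(1 + G))
m = 39 (m = 7 - (-23 - 1*9) = 7 - (-23 - 9) = 7 - 1*(-32) = 7 + 32 = 39)
Y = 6 (Y = 2*(1 + 2) = 2*3 = 6)
c = 234*I*√29 (c = (6*39)*√(-20 - 9) = 234*√(-29) = 234*(I*√29) = 234*I*√29 ≈ 1260.1*I)
1/c = 1/(234*I*√29) = -I*√29/6786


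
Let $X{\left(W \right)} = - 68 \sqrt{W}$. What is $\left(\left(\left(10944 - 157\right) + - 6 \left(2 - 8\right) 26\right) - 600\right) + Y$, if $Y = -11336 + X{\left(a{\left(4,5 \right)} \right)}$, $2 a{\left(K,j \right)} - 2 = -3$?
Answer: $-213 - 34 i \sqrt{2} \approx -213.0 - 48.083 i$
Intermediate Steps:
$a{\left(K,j \right)} = - \frac{1}{2}$ ($a{\left(K,j \right)} = 1 + \frac{1}{2} \left(-3\right) = 1 - \frac{3}{2} = - \frac{1}{2}$)
$Y = -11336 - 34 i \sqrt{2}$ ($Y = -11336 - 68 \sqrt{- \frac{1}{2}} = -11336 - 68 \frac{i \sqrt{2}}{2} = -11336 - 34 i \sqrt{2} \approx -11336.0 - 48.083 i$)
$\left(\left(\left(10944 - 157\right) + - 6 \left(2 - 8\right) 26\right) - 600\right) + Y = \left(\left(\left(10944 - 157\right) + - 6 \left(2 - 8\right) 26\right) - 600\right) - \left(11336 + 34 i \sqrt{2}\right) = \left(\left(10787 + \left(-6\right) \left(-6\right) 26\right) - 600\right) - \left(11336 + 34 i \sqrt{2}\right) = \left(\left(10787 + 36 \cdot 26\right) - 600\right) - \left(11336 + 34 i \sqrt{2}\right) = \left(\left(10787 + 936\right) - 600\right) - \left(11336 + 34 i \sqrt{2}\right) = \left(11723 - 600\right) - \left(11336 + 34 i \sqrt{2}\right) = 11123 - \left(11336 + 34 i \sqrt{2}\right) = -213 - 34 i \sqrt{2}$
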